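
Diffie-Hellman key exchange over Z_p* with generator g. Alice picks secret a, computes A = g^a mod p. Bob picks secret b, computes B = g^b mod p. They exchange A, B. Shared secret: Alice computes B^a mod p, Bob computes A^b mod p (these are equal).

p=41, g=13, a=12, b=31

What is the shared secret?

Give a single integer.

A = 13^12 mod 41  (bits of 12 = 1100)
  bit 0 = 1: r = r^2 * 13 mod 41 = 1^2 * 13 = 1*13 = 13
  bit 1 = 1: r = r^2 * 13 mod 41 = 13^2 * 13 = 5*13 = 24
  bit 2 = 0: r = r^2 mod 41 = 24^2 = 2
  bit 3 = 0: r = r^2 mod 41 = 2^2 = 4
  -> A = 4
B = 13^31 mod 41  (bits of 31 = 11111)
  bit 0 = 1: r = r^2 * 13 mod 41 = 1^2 * 13 = 1*13 = 13
  bit 1 = 1: r = r^2 * 13 mod 41 = 13^2 * 13 = 5*13 = 24
  bit 2 = 1: r = r^2 * 13 mod 41 = 24^2 * 13 = 2*13 = 26
  bit 3 = 1: r = r^2 * 13 mod 41 = 26^2 * 13 = 20*13 = 14
  bit 4 = 1: r = r^2 * 13 mod 41 = 14^2 * 13 = 32*13 = 6
  -> B = 6
s = B^a = 6^12 mod 41  (bits of 12 = 1100)
  bit 0 = 1: r = r^2 * 6 mod 41 = 1^2 * 6 = 1*6 = 6
  bit 1 = 1: r = r^2 * 6 mod 41 = 6^2 * 6 = 36*6 = 11
  bit 2 = 0: r = r^2 mod 41 = 11^2 = 39
  bit 3 = 0: r = r^2 mod 41 = 39^2 = 4
  -> s = B^a = 4

Answer: 4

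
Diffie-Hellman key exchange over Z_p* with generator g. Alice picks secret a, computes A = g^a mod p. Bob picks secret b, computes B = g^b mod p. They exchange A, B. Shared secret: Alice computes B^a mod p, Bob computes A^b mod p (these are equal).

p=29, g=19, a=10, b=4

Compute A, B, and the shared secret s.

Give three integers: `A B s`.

Answer: 6 24 20

Derivation:
A = 19^10 mod 29  (bits of 10 = 1010)
  bit 0 = 1: r = r^2 * 19 mod 29 = 1^2 * 19 = 1*19 = 19
  bit 1 = 0: r = r^2 mod 29 = 19^2 = 13
  bit 2 = 1: r = r^2 * 19 mod 29 = 13^2 * 19 = 24*19 = 21
  bit 3 = 0: r = r^2 mod 29 = 21^2 = 6
  -> A = 6
B = 19^4 mod 29  (bits of 4 = 100)
  bit 0 = 1: r = r^2 * 19 mod 29 = 1^2 * 19 = 1*19 = 19
  bit 1 = 0: r = r^2 mod 29 = 19^2 = 13
  bit 2 = 0: r = r^2 mod 29 = 13^2 = 24
  -> B = 24
s = B^a = 24^10 mod 29  (bits of 10 = 1010)
  bit 0 = 1: r = r^2 * 24 mod 29 = 1^2 * 24 = 1*24 = 24
  bit 1 = 0: r = r^2 mod 29 = 24^2 = 25
  bit 2 = 1: r = r^2 * 24 mod 29 = 25^2 * 24 = 16*24 = 7
  bit 3 = 0: r = r^2 mod 29 = 7^2 = 20
  -> s = B^a = 20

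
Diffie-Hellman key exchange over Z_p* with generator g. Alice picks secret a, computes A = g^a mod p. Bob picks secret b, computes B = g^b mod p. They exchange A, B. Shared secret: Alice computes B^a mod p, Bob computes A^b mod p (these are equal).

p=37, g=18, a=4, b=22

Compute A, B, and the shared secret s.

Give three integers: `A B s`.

Answer: 7 30 33

Derivation:
A = 18^4 mod 37  (bits of 4 = 100)
  bit 0 = 1: r = r^2 * 18 mod 37 = 1^2 * 18 = 1*18 = 18
  bit 1 = 0: r = r^2 mod 37 = 18^2 = 28
  bit 2 = 0: r = r^2 mod 37 = 28^2 = 7
  -> A = 7
B = 18^22 mod 37  (bits of 22 = 10110)
  bit 0 = 1: r = r^2 * 18 mod 37 = 1^2 * 18 = 1*18 = 18
  bit 1 = 0: r = r^2 mod 37 = 18^2 = 28
  bit 2 = 1: r = r^2 * 18 mod 37 = 28^2 * 18 = 7*18 = 15
  bit 3 = 1: r = r^2 * 18 mod 37 = 15^2 * 18 = 3*18 = 17
  bit 4 = 0: r = r^2 mod 37 = 17^2 = 30
  -> B = 30
s = B^a = 30^4 mod 37  (bits of 4 = 100)
  bit 0 = 1: r = r^2 * 30 mod 37 = 1^2 * 30 = 1*30 = 30
  bit 1 = 0: r = r^2 mod 37 = 30^2 = 12
  bit 2 = 0: r = r^2 mod 37 = 12^2 = 33
  -> s = B^a = 33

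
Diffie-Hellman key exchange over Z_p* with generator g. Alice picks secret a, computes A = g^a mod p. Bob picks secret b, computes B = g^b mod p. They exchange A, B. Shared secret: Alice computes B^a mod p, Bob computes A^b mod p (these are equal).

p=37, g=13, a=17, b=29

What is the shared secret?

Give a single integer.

A = 13^17 mod 37  (bits of 17 = 10001)
  bit 0 = 1: r = r^2 * 13 mod 37 = 1^2 * 13 = 1*13 = 13
  bit 1 = 0: r = r^2 mod 37 = 13^2 = 21
  bit 2 = 0: r = r^2 mod 37 = 21^2 = 34
  bit 3 = 0: r = r^2 mod 37 = 34^2 = 9
  bit 4 = 1: r = r^2 * 13 mod 37 = 9^2 * 13 = 7*13 = 17
  -> A = 17
B = 13^29 mod 37  (bits of 29 = 11101)
  bit 0 = 1: r = r^2 * 13 mod 37 = 1^2 * 13 = 1*13 = 13
  bit 1 = 1: r = r^2 * 13 mod 37 = 13^2 * 13 = 21*13 = 14
  bit 2 = 1: r = r^2 * 13 mod 37 = 14^2 * 13 = 11*13 = 32
  bit 3 = 0: r = r^2 mod 37 = 32^2 = 25
  bit 4 = 1: r = r^2 * 13 mod 37 = 25^2 * 13 = 33*13 = 22
  -> B = 22
s = B^a = 22^17 mod 37  (bits of 17 = 10001)
  bit 0 = 1: r = r^2 * 22 mod 37 = 1^2 * 22 = 1*22 = 22
  bit 1 = 0: r = r^2 mod 37 = 22^2 = 3
  bit 2 = 0: r = r^2 mod 37 = 3^2 = 9
  bit 3 = 0: r = r^2 mod 37 = 9^2 = 7
  bit 4 = 1: r = r^2 * 22 mod 37 = 7^2 * 22 = 12*22 = 5
  -> s = B^a = 5

Answer: 5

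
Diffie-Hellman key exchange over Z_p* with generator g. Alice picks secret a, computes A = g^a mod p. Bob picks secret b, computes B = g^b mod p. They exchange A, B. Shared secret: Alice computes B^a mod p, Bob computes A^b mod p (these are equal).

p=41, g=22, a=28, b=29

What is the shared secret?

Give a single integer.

Answer: 31

Derivation:
A = 22^28 mod 41  (bits of 28 = 11100)
  bit 0 = 1: r = r^2 * 22 mod 41 = 1^2 * 22 = 1*22 = 22
  bit 1 = 1: r = r^2 * 22 mod 41 = 22^2 * 22 = 33*22 = 29
  bit 2 = 1: r = r^2 * 22 mod 41 = 29^2 * 22 = 21*22 = 11
  bit 3 = 0: r = r^2 mod 41 = 11^2 = 39
  bit 4 = 0: r = r^2 mod 41 = 39^2 = 4
  -> A = 4
B = 22^29 mod 41  (bits of 29 = 11101)
  bit 0 = 1: r = r^2 * 22 mod 41 = 1^2 * 22 = 1*22 = 22
  bit 1 = 1: r = r^2 * 22 mod 41 = 22^2 * 22 = 33*22 = 29
  bit 2 = 1: r = r^2 * 22 mod 41 = 29^2 * 22 = 21*22 = 11
  bit 3 = 0: r = r^2 mod 41 = 11^2 = 39
  bit 4 = 1: r = r^2 * 22 mod 41 = 39^2 * 22 = 4*22 = 6
  -> B = 6
s = B^a = 6^28 mod 41  (bits of 28 = 11100)
  bit 0 = 1: r = r^2 * 6 mod 41 = 1^2 * 6 = 1*6 = 6
  bit 1 = 1: r = r^2 * 6 mod 41 = 6^2 * 6 = 36*6 = 11
  bit 2 = 1: r = r^2 * 6 mod 41 = 11^2 * 6 = 39*6 = 29
  bit 3 = 0: r = r^2 mod 41 = 29^2 = 21
  bit 4 = 0: r = r^2 mod 41 = 21^2 = 31
  -> s = B^a = 31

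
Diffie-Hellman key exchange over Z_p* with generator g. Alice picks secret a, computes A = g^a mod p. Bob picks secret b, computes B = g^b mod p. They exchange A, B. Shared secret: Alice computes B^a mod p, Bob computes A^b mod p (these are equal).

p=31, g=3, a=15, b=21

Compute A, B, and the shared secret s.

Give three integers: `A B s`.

A = 3^15 mod 31  (bits of 15 = 1111)
  bit 0 = 1: r = r^2 * 3 mod 31 = 1^2 * 3 = 1*3 = 3
  bit 1 = 1: r = r^2 * 3 mod 31 = 3^2 * 3 = 9*3 = 27
  bit 2 = 1: r = r^2 * 3 mod 31 = 27^2 * 3 = 16*3 = 17
  bit 3 = 1: r = r^2 * 3 mod 31 = 17^2 * 3 = 10*3 = 30
  -> A = 30
B = 3^21 mod 31  (bits of 21 = 10101)
  bit 0 = 1: r = r^2 * 3 mod 31 = 1^2 * 3 = 1*3 = 3
  bit 1 = 0: r = r^2 mod 31 = 3^2 = 9
  bit 2 = 1: r = r^2 * 3 mod 31 = 9^2 * 3 = 19*3 = 26
  bit 3 = 0: r = r^2 mod 31 = 26^2 = 25
  bit 4 = 1: r = r^2 * 3 mod 31 = 25^2 * 3 = 5*3 = 15
  -> B = 15
s = B^a = 15^15 mod 31  (bits of 15 = 1111)
  bit 0 = 1: r = r^2 * 15 mod 31 = 1^2 * 15 = 1*15 = 15
  bit 1 = 1: r = r^2 * 15 mod 31 = 15^2 * 15 = 8*15 = 27
  bit 2 = 1: r = r^2 * 15 mod 31 = 27^2 * 15 = 16*15 = 23
  bit 3 = 1: r = r^2 * 15 mod 31 = 23^2 * 15 = 2*15 = 30
  -> s = B^a = 30

Answer: 30 15 30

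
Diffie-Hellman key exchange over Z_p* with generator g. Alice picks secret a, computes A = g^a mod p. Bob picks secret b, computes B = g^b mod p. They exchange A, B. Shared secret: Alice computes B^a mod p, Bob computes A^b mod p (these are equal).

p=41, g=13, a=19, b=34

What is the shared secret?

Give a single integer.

A = 13^19 mod 41  (bits of 19 = 10011)
  bit 0 = 1: r = r^2 * 13 mod 41 = 1^2 * 13 = 1*13 = 13
  bit 1 = 0: r = r^2 mod 41 = 13^2 = 5
  bit 2 = 0: r = r^2 mod 41 = 5^2 = 25
  bit 3 = 1: r = r^2 * 13 mod 41 = 25^2 * 13 = 10*13 = 7
  bit 4 = 1: r = r^2 * 13 mod 41 = 7^2 * 13 = 8*13 = 22
  -> A = 22
B = 13^34 mod 41  (bits of 34 = 100010)
  bit 0 = 1: r = r^2 * 13 mod 41 = 1^2 * 13 = 1*13 = 13
  bit 1 = 0: r = r^2 mod 41 = 13^2 = 5
  bit 2 = 0: r = r^2 mod 41 = 5^2 = 25
  bit 3 = 0: r = r^2 mod 41 = 25^2 = 10
  bit 4 = 1: r = r^2 * 13 mod 41 = 10^2 * 13 = 18*13 = 29
  bit 5 = 0: r = r^2 mod 41 = 29^2 = 21
  -> B = 21
s = B^a = 21^19 mod 41  (bits of 19 = 10011)
  bit 0 = 1: r = r^2 * 21 mod 41 = 1^2 * 21 = 1*21 = 21
  bit 1 = 0: r = r^2 mod 41 = 21^2 = 31
  bit 2 = 0: r = r^2 mod 41 = 31^2 = 18
  bit 3 = 1: r = r^2 * 21 mod 41 = 18^2 * 21 = 37*21 = 39
  bit 4 = 1: r = r^2 * 21 mod 41 = 39^2 * 21 = 4*21 = 2
  -> s = B^a = 2

Answer: 2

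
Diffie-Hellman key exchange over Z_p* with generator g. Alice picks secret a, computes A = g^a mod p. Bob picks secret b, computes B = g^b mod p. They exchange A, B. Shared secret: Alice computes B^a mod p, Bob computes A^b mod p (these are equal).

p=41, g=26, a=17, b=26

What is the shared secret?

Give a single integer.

A = 26^17 mod 41  (bits of 17 = 10001)
  bit 0 = 1: r = r^2 * 26 mod 41 = 1^2 * 26 = 1*26 = 26
  bit 1 = 0: r = r^2 mod 41 = 26^2 = 20
  bit 2 = 0: r = r^2 mod 41 = 20^2 = 31
  bit 3 = 0: r = r^2 mod 41 = 31^2 = 18
  bit 4 = 1: r = r^2 * 26 mod 41 = 18^2 * 26 = 37*26 = 19
  -> A = 19
B = 26^26 mod 41  (bits of 26 = 11010)
  bit 0 = 1: r = r^2 * 26 mod 41 = 1^2 * 26 = 1*26 = 26
  bit 1 = 1: r = r^2 * 26 mod 41 = 26^2 * 26 = 20*26 = 28
  bit 2 = 0: r = r^2 mod 41 = 28^2 = 5
  bit 3 = 1: r = r^2 * 26 mod 41 = 5^2 * 26 = 25*26 = 35
  bit 4 = 0: r = r^2 mod 41 = 35^2 = 36
  -> B = 36
s = B^a = 36^17 mod 41  (bits of 17 = 10001)
  bit 0 = 1: r = r^2 * 36 mod 41 = 1^2 * 36 = 1*36 = 36
  bit 1 = 0: r = r^2 mod 41 = 36^2 = 25
  bit 2 = 0: r = r^2 mod 41 = 25^2 = 10
  bit 3 = 0: r = r^2 mod 41 = 10^2 = 18
  bit 4 = 1: r = r^2 * 36 mod 41 = 18^2 * 36 = 37*36 = 20
  -> s = B^a = 20

Answer: 20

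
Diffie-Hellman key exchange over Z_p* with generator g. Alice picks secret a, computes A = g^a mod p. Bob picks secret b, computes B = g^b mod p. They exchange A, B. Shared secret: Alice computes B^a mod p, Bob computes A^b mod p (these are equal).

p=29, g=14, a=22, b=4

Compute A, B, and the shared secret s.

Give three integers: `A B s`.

Answer: 6 20 20

Derivation:
A = 14^22 mod 29  (bits of 22 = 10110)
  bit 0 = 1: r = r^2 * 14 mod 29 = 1^2 * 14 = 1*14 = 14
  bit 1 = 0: r = r^2 mod 29 = 14^2 = 22
  bit 2 = 1: r = r^2 * 14 mod 29 = 22^2 * 14 = 20*14 = 19
  bit 3 = 1: r = r^2 * 14 mod 29 = 19^2 * 14 = 13*14 = 8
  bit 4 = 0: r = r^2 mod 29 = 8^2 = 6
  -> A = 6
B = 14^4 mod 29  (bits of 4 = 100)
  bit 0 = 1: r = r^2 * 14 mod 29 = 1^2 * 14 = 1*14 = 14
  bit 1 = 0: r = r^2 mod 29 = 14^2 = 22
  bit 2 = 0: r = r^2 mod 29 = 22^2 = 20
  -> B = 20
s = B^a = 20^22 mod 29  (bits of 22 = 10110)
  bit 0 = 1: r = r^2 * 20 mod 29 = 1^2 * 20 = 1*20 = 20
  bit 1 = 0: r = r^2 mod 29 = 20^2 = 23
  bit 2 = 1: r = r^2 * 20 mod 29 = 23^2 * 20 = 7*20 = 24
  bit 3 = 1: r = r^2 * 20 mod 29 = 24^2 * 20 = 25*20 = 7
  bit 4 = 0: r = r^2 mod 29 = 7^2 = 20
  -> s = B^a = 20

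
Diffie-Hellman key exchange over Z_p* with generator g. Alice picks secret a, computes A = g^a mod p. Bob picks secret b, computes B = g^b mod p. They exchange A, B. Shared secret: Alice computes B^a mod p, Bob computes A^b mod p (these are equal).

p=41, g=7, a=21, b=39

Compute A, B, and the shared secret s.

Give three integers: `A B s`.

A = 7^21 mod 41  (bits of 21 = 10101)
  bit 0 = 1: r = r^2 * 7 mod 41 = 1^2 * 7 = 1*7 = 7
  bit 1 = 0: r = r^2 mod 41 = 7^2 = 8
  bit 2 = 1: r = r^2 * 7 mod 41 = 8^2 * 7 = 23*7 = 38
  bit 3 = 0: r = r^2 mod 41 = 38^2 = 9
  bit 4 = 1: r = r^2 * 7 mod 41 = 9^2 * 7 = 40*7 = 34
  -> A = 34
B = 7^39 mod 41  (bits of 39 = 100111)
  bit 0 = 1: r = r^2 * 7 mod 41 = 1^2 * 7 = 1*7 = 7
  bit 1 = 0: r = r^2 mod 41 = 7^2 = 8
  bit 2 = 0: r = r^2 mod 41 = 8^2 = 23
  bit 3 = 1: r = r^2 * 7 mod 41 = 23^2 * 7 = 37*7 = 13
  bit 4 = 1: r = r^2 * 7 mod 41 = 13^2 * 7 = 5*7 = 35
  bit 5 = 1: r = r^2 * 7 mod 41 = 35^2 * 7 = 36*7 = 6
  -> B = 6
s = B^a = 6^21 mod 41  (bits of 21 = 10101)
  bit 0 = 1: r = r^2 * 6 mod 41 = 1^2 * 6 = 1*6 = 6
  bit 1 = 0: r = r^2 mod 41 = 6^2 = 36
  bit 2 = 1: r = r^2 * 6 mod 41 = 36^2 * 6 = 25*6 = 27
  bit 3 = 0: r = r^2 mod 41 = 27^2 = 32
  bit 4 = 1: r = r^2 * 6 mod 41 = 32^2 * 6 = 40*6 = 35
  -> s = B^a = 35

Answer: 34 6 35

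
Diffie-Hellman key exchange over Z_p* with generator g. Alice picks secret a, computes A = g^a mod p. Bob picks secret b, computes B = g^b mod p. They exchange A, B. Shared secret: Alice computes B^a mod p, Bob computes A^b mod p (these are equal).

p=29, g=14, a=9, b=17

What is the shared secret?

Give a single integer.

A = 14^9 mod 29  (bits of 9 = 1001)
  bit 0 = 1: r = r^2 * 14 mod 29 = 1^2 * 14 = 1*14 = 14
  bit 1 = 0: r = r^2 mod 29 = 14^2 = 22
  bit 2 = 0: r = r^2 mod 29 = 22^2 = 20
  bit 3 = 1: r = r^2 * 14 mod 29 = 20^2 * 14 = 23*14 = 3
  -> A = 3
B = 14^17 mod 29  (bits of 17 = 10001)
  bit 0 = 1: r = r^2 * 14 mod 29 = 1^2 * 14 = 1*14 = 14
  bit 1 = 0: r = r^2 mod 29 = 14^2 = 22
  bit 2 = 0: r = r^2 mod 29 = 22^2 = 20
  bit 3 = 0: r = r^2 mod 29 = 20^2 = 23
  bit 4 = 1: r = r^2 * 14 mod 29 = 23^2 * 14 = 7*14 = 11
  -> B = 11
s = B^a = 11^9 mod 29  (bits of 9 = 1001)
  bit 0 = 1: r = r^2 * 11 mod 29 = 1^2 * 11 = 1*11 = 11
  bit 1 = 0: r = r^2 mod 29 = 11^2 = 5
  bit 2 = 0: r = r^2 mod 29 = 5^2 = 25
  bit 3 = 1: r = r^2 * 11 mod 29 = 25^2 * 11 = 16*11 = 2
  -> s = B^a = 2

Answer: 2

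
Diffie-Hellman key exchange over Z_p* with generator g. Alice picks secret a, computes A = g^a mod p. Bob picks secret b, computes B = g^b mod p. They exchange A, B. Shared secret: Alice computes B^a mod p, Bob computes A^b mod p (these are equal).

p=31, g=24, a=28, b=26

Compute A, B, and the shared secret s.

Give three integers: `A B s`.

Answer: 19 20 10

Derivation:
A = 24^28 mod 31  (bits of 28 = 11100)
  bit 0 = 1: r = r^2 * 24 mod 31 = 1^2 * 24 = 1*24 = 24
  bit 1 = 1: r = r^2 * 24 mod 31 = 24^2 * 24 = 18*24 = 29
  bit 2 = 1: r = r^2 * 24 mod 31 = 29^2 * 24 = 4*24 = 3
  bit 3 = 0: r = r^2 mod 31 = 3^2 = 9
  bit 4 = 0: r = r^2 mod 31 = 9^2 = 19
  -> A = 19
B = 24^26 mod 31  (bits of 26 = 11010)
  bit 0 = 1: r = r^2 * 24 mod 31 = 1^2 * 24 = 1*24 = 24
  bit 1 = 1: r = r^2 * 24 mod 31 = 24^2 * 24 = 18*24 = 29
  bit 2 = 0: r = r^2 mod 31 = 29^2 = 4
  bit 3 = 1: r = r^2 * 24 mod 31 = 4^2 * 24 = 16*24 = 12
  bit 4 = 0: r = r^2 mod 31 = 12^2 = 20
  -> B = 20
s = B^a = 20^28 mod 31  (bits of 28 = 11100)
  bit 0 = 1: r = r^2 * 20 mod 31 = 1^2 * 20 = 1*20 = 20
  bit 1 = 1: r = r^2 * 20 mod 31 = 20^2 * 20 = 28*20 = 2
  bit 2 = 1: r = r^2 * 20 mod 31 = 2^2 * 20 = 4*20 = 18
  bit 3 = 0: r = r^2 mod 31 = 18^2 = 14
  bit 4 = 0: r = r^2 mod 31 = 14^2 = 10
  -> s = B^a = 10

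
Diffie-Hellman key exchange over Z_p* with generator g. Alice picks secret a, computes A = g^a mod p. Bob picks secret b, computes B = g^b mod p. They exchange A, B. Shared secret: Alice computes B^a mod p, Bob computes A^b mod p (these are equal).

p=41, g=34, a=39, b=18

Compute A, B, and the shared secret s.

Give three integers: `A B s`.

A = 34^39 mod 41  (bits of 39 = 100111)
  bit 0 = 1: r = r^2 * 34 mod 41 = 1^2 * 34 = 1*34 = 34
  bit 1 = 0: r = r^2 mod 41 = 34^2 = 8
  bit 2 = 0: r = r^2 mod 41 = 8^2 = 23
  bit 3 = 1: r = r^2 * 34 mod 41 = 23^2 * 34 = 37*34 = 28
  bit 4 = 1: r = r^2 * 34 mod 41 = 28^2 * 34 = 5*34 = 6
  bit 5 = 1: r = r^2 * 34 mod 41 = 6^2 * 34 = 36*34 = 35
  -> A = 35
B = 34^18 mod 41  (bits of 18 = 10010)
  bit 0 = 1: r = r^2 * 34 mod 41 = 1^2 * 34 = 1*34 = 34
  bit 1 = 0: r = r^2 mod 41 = 34^2 = 8
  bit 2 = 0: r = r^2 mod 41 = 8^2 = 23
  bit 3 = 1: r = r^2 * 34 mod 41 = 23^2 * 34 = 37*34 = 28
  bit 4 = 0: r = r^2 mod 41 = 28^2 = 5
  -> B = 5
s = B^a = 5^39 mod 41  (bits of 39 = 100111)
  bit 0 = 1: r = r^2 * 5 mod 41 = 1^2 * 5 = 1*5 = 5
  bit 1 = 0: r = r^2 mod 41 = 5^2 = 25
  bit 2 = 0: r = r^2 mod 41 = 25^2 = 10
  bit 3 = 1: r = r^2 * 5 mod 41 = 10^2 * 5 = 18*5 = 8
  bit 4 = 1: r = r^2 * 5 mod 41 = 8^2 * 5 = 23*5 = 33
  bit 5 = 1: r = r^2 * 5 mod 41 = 33^2 * 5 = 23*5 = 33
  -> s = B^a = 33

Answer: 35 5 33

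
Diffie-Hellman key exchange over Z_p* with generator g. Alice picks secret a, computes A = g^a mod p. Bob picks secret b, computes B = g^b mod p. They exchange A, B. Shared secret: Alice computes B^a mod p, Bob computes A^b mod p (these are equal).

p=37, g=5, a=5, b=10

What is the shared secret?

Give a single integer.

Answer: 28

Derivation:
A = 5^5 mod 37  (bits of 5 = 101)
  bit 0 = 1: r = r^2 * 5 mod 37 = 1^2 * 5 = 1*5 = 5
  bit 1 = 0: r = r^2 mod 37 = 5^2 = 25
  bit 2 = 1: r = r^2 * 5 mod 37 = 25^2 * 5 = 33*5 = 17
  -> A = 17
B = 5^10 mod 37  (bits of 10 = 1010)
  bit 0 = 1: r = r^2 * 5 mod 37 = 1^2 * 5 = 1*5 = 5
  bit 1 = 0: r = r^2 mod 37 = 5^2 = 25
  bit 2 = 1: r = r^2 * 5 mod 37 = 25^2 * 5 = 33*5 = 17
  bit 3 = 0: r = r^2 mod 37 = 17^2 = 30
  -> B = 30
s = B^a = 30^5 mod 37  (bits of 5 = 101)
  bit 0 = 1: r = r^2 * 30 mod 37 = 1^2 * 30 = 1*30 = 30
  bit 1 = 0: r = r^2 mod 37 = 30^2 = 12
  bit 2 = 1: r = r^2 * 30 mod 37 = 12^2 * 30 = 33*30 = 28
  -> s = B^a = 28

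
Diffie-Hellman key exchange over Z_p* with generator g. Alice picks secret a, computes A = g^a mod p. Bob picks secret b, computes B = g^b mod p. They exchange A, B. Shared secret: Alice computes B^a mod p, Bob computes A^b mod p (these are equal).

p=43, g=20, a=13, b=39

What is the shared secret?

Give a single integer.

Answer: 2

Derivation:
A = 20^13 mod 43  (bits of 13 = 1101)
  bit 0 = 1: r = r^2 * 20 mod 43 = 1^2 * 20 = 1*20 = 20
  bit 1 = 1: r = r^2 * 20 mod 43 = 20^2 * 20 = 13*20 = 2
  bit 2 = 0: r = r^2 mod 43 = 2^2 = 4
  bit 3 = 1: r = r^2 * 20 mod 43 = 4^2 * 20 = 16*20 = 19
  -> A = 19
B = 20^39 mod 43  (bits of 39 = 100111)
  bit 0 = 1: r = r^2 * 20 mod 43 = 1^2 * 20 = 1*20 = 20
  bit 1 = 0: r = r^2 mod 43 = 20^2 = 13
  bit 2 = 0: r = r^2 mod 43 = 13^2 = 40
  bit 3 = 1: r = r^2 * 20 mod 43 = 40^2 * 20 = 9*20 = 8
  bit 4 = 1: r = r^2 * 20 mod 43 = 8^2 * 20 = 21*20 = 33
  bit 5 = 1: r = r^2 * 20 mod 43 = 33^2 * 20 = 14*20 = 22
  -> B = 22
s = B^a = 22^13 mod 43  (bits of 13 = 1101)
  bit 0 = 1: r = r^2 * 22 mod 43 = 1^2 * 22 = 1*22 = 22
  bit 1 = 1: r = r^2 * 22 mod 43 = 22^2 * 22 = 11*22 = 27
  bit 2 = 0: r = r^2 mod 43 = 27^2 = 41
  bit 3 = 1: r = r^2 * 22 mod 43 = 41^2 * 22 = 4*22 = 2
  -> s = B^a = 2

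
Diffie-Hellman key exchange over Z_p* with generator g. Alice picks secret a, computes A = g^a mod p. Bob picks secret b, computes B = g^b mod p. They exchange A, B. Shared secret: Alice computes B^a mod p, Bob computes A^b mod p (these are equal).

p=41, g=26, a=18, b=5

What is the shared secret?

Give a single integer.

Answer: 32

Derivation:
A = 26^18 mod 41  (bits of 18 = 10010)
  bit 0 = 1: r = r^2 * 26 mod 41 = 1^2 * 26 = 1*26 = 26
  bit 1 = 0: r = r^2 mod 41 = 26^2 = 20
  bit 2 = 0: r = r^2 mod 41 = 20^2 = 31
  bit 3 = 1: r = r^2 * 26 mod 41 = 31^2 * 26 = 18*26 = 17
  bit 4 = 0: r = r^2 mod 41 = 17^2 = 2
  -> A = 2
B = 26^5 mod 41  (bits of 5 = 101)
  bit 0 = 1: r = r^2 * 26 mod 41 = 1^2 * 26 = 1*26 = 26
  bit 1 = 0: r = r^2 mod 41 = 26^2 = 20
  bit 2 = 1: r = r^2 * 26 mod 41 = 20^2 * 26 = 31*26 = 27
  -> B = 27
s = B^a = 27^18 mod 41  (bits of 18 = 10010)
  bit 0 = 1: r = r^2 * 27 mod 41 = 1^2 * 27 = 1*27 = 27
  bit 1 = 0: r = r^2 mod 41 = 27^2 = 32
  bit 2 = 0: r = r^2 mod 41 = 32^2 = 40
  bit 3 = 1: r = r^2 * 27 mod 41 = 40^2 * 27 = 1*27 = 27
  bit 4 = 0: r = r^2 mod 41 = 27^2 = 32
  -> s = B^a = 32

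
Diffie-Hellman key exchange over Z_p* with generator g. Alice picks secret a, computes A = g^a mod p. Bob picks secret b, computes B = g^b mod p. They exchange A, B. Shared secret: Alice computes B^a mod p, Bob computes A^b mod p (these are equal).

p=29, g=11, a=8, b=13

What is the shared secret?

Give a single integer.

A = 11^8 mod 29  (bits of 8 = 1000)
  bit 0 = 1: r = r^2 * 11 mod 29 = 1^2 * 11 = 1*11 = 11
  bit 1 = 0: r = r^2 mod 29 = 11^2 = 5
  bit 2 = 0: r = r^2 mod 29 = 5^2 = 25
  bit 3 = 0: r = r^2 mod 29 = 25^2 = 16
  -> A = 16
B = 11^13 mod 29  (bits of 13 = 1101)
  bit 0 = 1: r = r^2 * 11 mod 29 = 1^2 * 11 = 1*11 = 11
  bit 1 = 1: r = r^2 * 11 mod 29 = 11^2 * 11 = 5*11 = 26
  bit 2 = 0: r = r^2 mod 29 = 26^2 = 9
  bit 3 = 1: r = r^2 * 11 mod 29 = 9^2 * 11 = 23*11 = 21
  -> B = 21
s = B^a = 21^8 mod 29  (bits of 8 = 1000)
  bit 0 = 1: r = r^2 * 21 mod 29 = 1^2 * 21 = 1*21 = 21
  bit 1 = 0: r = r^2 mod 29 = 21^2 = 6
  bit 2 = 0: r = r^2 mod 29 = 6^2 = 7
  bit 3 = 0: r = r^2 mod 29 = 7^2 = 20
  -> s = B^a = 20

Answer: 20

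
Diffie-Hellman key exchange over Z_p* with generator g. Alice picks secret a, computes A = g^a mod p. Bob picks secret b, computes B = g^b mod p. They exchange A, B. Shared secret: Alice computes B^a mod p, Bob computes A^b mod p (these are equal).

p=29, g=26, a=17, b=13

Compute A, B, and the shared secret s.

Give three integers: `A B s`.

A = 26^17 mod 29  (bits of 17 = 10001)
  bit 0 = 1: r = r^2 * 26 mod 29 = 1^2 * 26 = 1*26 = 26
  bit 1 = 0: r = r^2 mod 29 = 26^2 = 9
  bit 2 = 0: r = r^2 mod 29 = 9^2 = 23
  bit 3 = 0: r = r^2 mod 29 = 23^2 = 7
  bit 4 = 1: r = r^2 * 26 mod 29 = 7^2 * 26 = 20*26 = 27
  -> A = 27
B = 26^13 mod 29  (bits of 13 = 1101)
  bit 0 = 1: r = r^2 * 26 mod 29 = 1^2 * 26 = 1*26 = 26
  bit 1 = 1: r = r^2 * 26 mod 29 = 26^2 * 26 = 9*26 = 2
  bit 2 = 0: r = r^2 mod 29 = 2^2 = 4
  bit 3 = 1: r = r^2 * 26 mod 29 = 4^2 * 26 = 16*26 = 10
  -> B = 10
s = B^a = 10^17 mod 29  (bits of 17 = 10001)
  bit 0 = 1: r = r^2 * 10 mod 29 = 1^2 * 10 = 1*10 = 10
  bit 1 = 0: r = r^2 mod 29 = 10^2 = 13
  bit 2 = 0: r = r^2 mod 29 = 13^2 = 24
  bit 3 = 0: r = r^2 mod 29 = 24^2 = 25
  bit 4 = 1: r = r^2 * 10 mod 29 = 25^2 * 10 = 16*10 = 15
  -> s = B^a = 15

Answer: 27 10 15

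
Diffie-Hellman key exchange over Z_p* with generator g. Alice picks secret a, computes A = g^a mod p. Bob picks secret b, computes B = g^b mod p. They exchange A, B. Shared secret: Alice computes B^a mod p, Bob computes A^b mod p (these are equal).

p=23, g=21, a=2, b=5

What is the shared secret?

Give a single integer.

Answer: 12

Derivation:
A = 21^2 mod 23  (bits of 2 = 10)
  bit 0 = 1: r = r^2 * 21 mod 23 = 1^2 * 21 = 1*21 = 21
  bit 1 = 0: r = r^2 mod 23 = 21^2 = 4
  -> A = 4
B = 21^5 mod 23  (bits of 5 = 101)
  bit 0 = 1: r = r^2 * 21 mod 23 = 1^2 * 21 = 1*21 = 21
  bit 1 = 0: r = r^2 mod 23 = 21^2 = 4
  bit 2 = 1: r = r^2 * 21 mod 23 = 4^2 * 21 = 16*21 = 14
  -> B = 14
s = B^a = 14^2 mod 23  (bits of 2 = 10)
  bit 0 = 1: r = r^2 * 14 mod 23 = 1^2 * 14 = 1*14 = 14
  bit 1 = 0: r = r^2 mod 23 = 14^2 = 12
  -> s = B^a = 12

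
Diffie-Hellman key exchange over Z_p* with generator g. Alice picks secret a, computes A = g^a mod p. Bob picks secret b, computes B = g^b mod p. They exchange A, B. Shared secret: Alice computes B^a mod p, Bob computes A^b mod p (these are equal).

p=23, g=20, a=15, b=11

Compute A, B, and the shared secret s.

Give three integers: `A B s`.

A = 20^15 mod 23  (bits of 15 = 1111)
  bit 0 = 1: r = r^2 * 20 mod 23 = 1^2 * 20 = 1*20 = 20
  bit 1 = 1: r = r^2 * 20 mod 23 = 20^2 * 20 = 9*20 = 19
  bit 2 = 1: r = r^2 * 20 mod 23 = 19^2 * 20 = 16*20 = 21
  bit 3 = 1: r = r^2 * 20 mod 23 = 21^2 * 20 = 4*20 = 11
  -> A = 11
B = 20^11 mod 23  (bits of 11 = 1011)
  bit 0 = 1: r = r^2 * 20 mod 23 = 1^2 * 20 = 1*20 = 20
  bit 1 = 0: r = r^2 mod 23 = 20^2 = 9
  bit 2 = 1: r = r^2 * 20 mod 23 = 9^2 * 20 = 12*20 = 10
  bit 3 = 1: r = r^2 * 20 mod 23 = 10^2 * 20 = 8*20 = 22
  -> B = 22
s = B^a = 22^15 mod 23  (bits of 15 = 1111)
  bit 0 = 1: r = r^2 * 22 mod 23 = 1^2 * 22 = 1*22 = 22
  bit 1 = 1: r = r^2 * 22 mod 23 = 22^2 * 22 = 1*22 = 22
  bit 2 = 1: r = r^2 * 22 mod 23 = 22^2 * 22 = 1*22 = 22
  bit 3 = 1: r = r^2 * 22 mod 23 = 22^2 * 22 = 1*22 = 22
  -> s = B^a = 22

Answer: 11 22 22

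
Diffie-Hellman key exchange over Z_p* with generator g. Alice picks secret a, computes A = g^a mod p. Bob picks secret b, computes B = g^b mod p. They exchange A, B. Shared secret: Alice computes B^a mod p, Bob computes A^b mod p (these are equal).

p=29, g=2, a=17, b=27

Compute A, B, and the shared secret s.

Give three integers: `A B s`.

A = 2^17 mod 29  (bits of 17 = 10001)
  bit 0 = 1: r = r^2 * 2 mod 29 = 1^2 * 2 = 1*2 = 2
  bit 1 = 0: r = r^2 mod 29 = 2^2 = 4
  bit 2 = 0: r = r^2 mod 29 = 4^2 = 16
  bit 3 = 0: r = r^2 mod 29 = 16^2 = 24
  bit 4 = 1: r = r^2 * 2 mod 29 = 24^2 * 2 = 25*2 = 21
  -> A = 21
B = 2^27 mod 29  (bits of 27 = 11011)
  bit 0 = 1: r = r^2 * 2 mod 29 = 1^2 * 2 = 1*2 = 2
  bit 1 = 1: r = r^2 * 2 mod 29 = 2^2 * 2 = 4*2 = 8
  bit 2 = 0: r = r^2 mod 29 = 8^2 = 6
  bit 3 = 1: r = r^2 * 2 mod 29 = 6^2 * 2 = 7*2 = 14
  bit 4 = 1: r = r^2 * 2 mod 29 = 14^2 * 2 = 22*2 = 15
  -> B = 15
s = B^a = 15^17 mod 29  (bits of 17 = 10001)
  bit 0 = 1: r = r^2 * 15 mod 29 = 1^2 * 15 = 1*15 = 15
  bit 1 = 0: r = r^2 mod 29 = 15^2 = 22
  bit 2 = 0: r = r^2 mod 29 = 22^2 = 20
  bit 3 = 0: r = r^2 mod 29 = 20^2 = 23
  bit 4 = 1: r = r^2 * 15 mod 29 = 23^2 * 15 = 7*15 = 18
  -> s = B^a = 18

Answer: 21 15 18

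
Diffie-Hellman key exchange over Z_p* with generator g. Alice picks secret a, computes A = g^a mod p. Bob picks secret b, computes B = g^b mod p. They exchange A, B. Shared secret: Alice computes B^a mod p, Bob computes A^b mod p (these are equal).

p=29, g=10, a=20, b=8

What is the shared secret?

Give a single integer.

Answer: 7

Derivation:
A = 10^20 mod 29  (bits of 20 = 10100)
  bit 0 = 1: r = r^2 * 10 mod 29 = 1^2 * 10 = 1*10 = 10
  bit 1 = 0: r = r^2 mod 29 = 10^2 = 13
  bit 2 = 1: r = r^2 * 10 mod 29 = 13^2 * 10 = 24*10 = 8
  bit 3 = 0: r = r^2 mod 29 = 8^2 = 6
  bit 4 = 0: r = r^2 mod 29 = 6^2 = 7
  -> A = 7
B = 10^8 mod 29  (bits of 8 = 1000)
  bit 0 = 1: r = r^2 * 10 mod 29 = 1^2 * 10 = 1*10 = 10
  bit 1 = 0: r = r^2 mod 29 = 10^2 = 13
  bit 2 = 0: r = r^2 mod 29 = 13^2 = 24
  bit 3 = 0: r = r^2 mod 29 = 24^2 = 25
  -> B = 25
s = B^a = 25^20 mod 29  (bits of 20 = 10100)
  bit 0 = 1: r = r^2 * 25 mod 29 = 1^2 * 25 = 1*25 = 25
  bit 1 = 0: r = r^2 mod 29 = 25^2 = 16
  bit 2 = 1: r = r^2 * 25 mod 29 = 16^2 * 25 = 24*25 = 20
  bit 3 = 0: r = r^2 mod 29 = 20^2 = 23
  bit 4 = 0: r = r^2 mod 29 = 23^2 = 7
  -> s = B^a = 7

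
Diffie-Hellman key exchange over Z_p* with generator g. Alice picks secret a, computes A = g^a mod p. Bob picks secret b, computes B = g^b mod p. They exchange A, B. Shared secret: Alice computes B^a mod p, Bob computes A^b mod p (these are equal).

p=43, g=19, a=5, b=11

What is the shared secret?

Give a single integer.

Answer: 20

Derivation:
A = 19^5 mod 43  (bits of 5 = 101)
  bit 0 = 1: r = r^2 * 19 mod 43 = 1^2 * 19 = 1*19 = 19
  bit 1 = 0: r = r^2 mod 43 = 19^2 = 17
  bit 2 = 1: r = r^2 * 19 mod 43 = 17^2 * 19 = 31*19 = 30
  -> A = 30
B = 19^11 mod 43  (bits of 11 = 1011)
  bit 0 = 1: r = r^2 * 19 mod 43 = 1^2 * 19 = 1*19 = 19
  bit 1 = 0: r = r^2 mod 43 = 19^2 = 17
  bit 2 = 1: r = r^2 * 19 mod 43 = 17^2 * 19 = 31*19 = 30
  bit 3 = 1: r = r^2 * 19 mod 43 = 30^2 * 19 = 40*19 = 29
  -> B = 29
s = B^a = 29^5 mod 43  (bits of 5 = 101)
  bit 0 = 1: r = r^2 * 29 mod 43 = 1^2 * 29 = 1*29 = 29
  bit 1 = 0: r = r^2 mod 43 = 29^2 = 24
  bit 2 = 1: r = r^2 * 29 mod 43 = 24^2 * 29 = 17*29 = 20
  -> s = B^a = 20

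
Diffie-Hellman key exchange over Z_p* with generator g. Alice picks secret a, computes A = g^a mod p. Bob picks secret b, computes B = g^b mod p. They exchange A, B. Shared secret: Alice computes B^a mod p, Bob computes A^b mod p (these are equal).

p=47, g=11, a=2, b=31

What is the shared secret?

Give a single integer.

Answer: 3

Derivation:
A = 11^2 mod 47  (bits of 2 = 10)
  bit 0 = 1: r = r^2 * 11 mod 47 = 1^2 * 11 = 1*11 = 11
  bit 1 = 0: r = r^2 mod 47 = 11^2 = 27
  -> A = 27
B = 11^31 mod 47  (bits of 31 = 11111)
  bit 0 = 1: r = r^2 * 11 mod 47 = 1^2 * 11 = 1*11 = 11
  bit 1 = 1: r = r^2 * 11 mod 47 = 11^2 * 11 = 27*11 = 15
  bit 2 = 1: r = r^2 * 11 mod 47 = 15^2 * 11 = 37*11 = 31
  bit 3 = 1: r = r^2 * 11 mod 47 = 31^2 * 11 = 21*11 = 43
  bit 4 = 1: r = r^2 * 11 mod 47 = 43^2 * 11 = 16*11 = 35
  -> B = 35
s = B^a = 35^2 mod 47  (bits of 2 = 10)
  bit 0 = 1: r = r^2 * 35 mod 47 = 1^2 * 35 = 1*35 = 35
  bit 1 = 0: r = r^2 mod 47 = 35^2 = 3
  -> s = B^a = 3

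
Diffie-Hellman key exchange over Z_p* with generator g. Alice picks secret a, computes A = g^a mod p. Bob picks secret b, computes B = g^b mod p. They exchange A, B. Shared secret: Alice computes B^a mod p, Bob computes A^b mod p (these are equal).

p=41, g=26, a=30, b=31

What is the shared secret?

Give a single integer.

Answer: 32

Derivation:
A = 26^30 mod 41  (bits of 30 = 11110)
  bit 0 = 1: r = r^2 * 26 mod 41 = 1^2 * 26 = 1*26 = 26
  bit 1 = 1: r = r^2 * 26 mod 41 = 26^2 * 26 = 20*26 = 28
  bit 2 = 1: r = r^2 * 26 mod 41 = 28^2 * 26 = 5*26 = 7
  bit 3 = 1: r = r^2 * 26 mod 41 = 7^2 * 26 = 8*26 = 3
  bit 4 = 0: r = r^2 mod 41 = 3^2 = 9
  -> A = 9
B = 26^31 mod 41  (bits of 31 = 11111)
  bit 0 = 1: r = r^2 * 26 mod 41 = 1^2 * 26 = 1*26 = 26
  bit 1 = 1: r = r^2 * 26 mod 41 = 26^2 * 26 = 20*26 = 28
  bit 2 = 1: r = r^2 * 26 mod 41 = 28^2 * 26 = 5*26 = 7
  bit 3 = 1: r = r^2 * 26 mod 41 = 7^2 * 26 = 8*26 = 3
  bit 4 = 1: r = r^2 * 26 mod 41 = 3^2 * 26 = 9*26 = 29
  -> B = 29
s = B^a = 29^30 mod 41  (bits of 30 = 11110)
  bit 0 = 1: r = r^2 * 29 mod 41 = 1^2 * 29 = 1*29 = 29
  bit 1 = 1: r = r^2 * 29 mod 41 = 29^2 * 29 = 21*29 = 35
  bit 2 = 1: r = r^2 * 29 mod 41 = 35^2 * 29 = 36*29 = 19
  bit 3 = 1: r = r^2 * 29 mod 41 = 19^2 * 29 = 33*29 = 14
  bit 4 = 0: r = r^2 mod 41 = 14^2 = 32
  -> s = B^a = 32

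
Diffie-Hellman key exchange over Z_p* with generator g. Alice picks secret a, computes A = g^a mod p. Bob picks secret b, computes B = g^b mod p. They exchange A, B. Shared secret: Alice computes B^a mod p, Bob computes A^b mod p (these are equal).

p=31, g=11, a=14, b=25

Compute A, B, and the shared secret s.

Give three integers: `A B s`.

A = 11^14 mod 31  (bits of 14 = 1110)
  bit 0 = 1: r = r^2 * 11 mod 31 = 1^2 * 11 = 1*11 = 11
  bit 1 = 1: r = r^2 * 11 mod 31 = 11^2 * 11 = 28*11 = 29
  bit 2 = 1: r = r^2 * 11 mod 31 = 29^2 * 11 = 4*11 = 13
  bit 3 = 0: r = r^2 mod 31 = 13^2 = 14
  -> A = 14
B = 11^25 mod 31  (bits of 25 = 11001)
  bit 0 = 1: r = r^2 * 11 mod 31 = 1^2 * 11 = 1*11 = 11
  bit 1 = 1: r = r^2 * 11 mod 31 = 11^2 * 11 = 28*11 = 29
  bit 2 = 0: r = r^2 mod 31 = 29^2 = 4
  bit 3 = 0: r = r^2 mod 31 = 4^2 = 16
  bit 4 = 1: r = r^2 * 11 mod 31 = 16^2 * 11 = 8*11 = 26
  -> B = 26
s = B^a = 26^14 mod 31  (bits of 14 = 1110)
  bit 0 = 1: r = r^2 * 26 mod 31 = 1^2 * 26 = 1*26 = 26
  bit 1 = 1: r = r^2 * 26 mod 31 = 26^2 * 26 = 25*26 = 30
  bit 2 = 1: r = r^2 * 26 mod 31 = 30^2 * 26 = 1*26 = 26
  bit 3 = 0: r = r^2 mod 31 = 26^2 = 25
  -> s = B^a = 25

Answer: 14 26 25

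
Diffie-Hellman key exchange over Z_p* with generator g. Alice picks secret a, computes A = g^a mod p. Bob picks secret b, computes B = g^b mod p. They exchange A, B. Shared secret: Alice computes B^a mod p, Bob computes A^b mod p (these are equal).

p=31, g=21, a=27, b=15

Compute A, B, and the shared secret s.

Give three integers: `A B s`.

Answer: 27 30 30

Derivation:
A = 21^27 mod 31  (bits of 27 = 11011)
  bit 0 = 1: r = r^2 * 21 mod 31 = 1^2 * 21 = 1*21 = 21
  bit 1 = 1: r = r^2 * 21 mod 31 = 21^2 * 21 = 7*21 = 23
  bit 2 = 0: r = r^2 mod 31 = 23^2 = 2
  bit 3 = 1: r = r^2 * 21 mod 31 = 2^2 * 21 = 4*21 = 22
  bit 4 = 1: r = r^2 * 21 mod 31 = 22^2 * 21 = 19*21 = 27
  -> A = 27
B = 21^15 mod 31  (bits of 15 = 1111)
  bit 0 = 1: r = r^2 * 21 mod 31 = 1^2 * 21 = 1*21 = 21
  bit 1 = 1: r = r^2 * 21 mod 31 = 21^2 * 21 = 7*21 = 23
  bit 2 = 1: r = r^2 * 21 mod 31 = 23^2 * 21 = 2*21 = 11
  bit 3 = 1: r = r^2 * 21 mod 31 = 11^2 * 21 = 28*21 = 30
  -> B = 30
s = B^a = 30^27 mod 31  (bits of 27 = 11011)
  bit 0 = 1: r = r^2 * 30 mod 31 = 1^2 * 30 = 1*30 = 30
  bit 1 = 1: r = r^2 * 30 mod 31 = 30^2 * 30 = 1*30 = 30
  bit 2 = 0: r = r^2 mod 31 = 30^2 = 1
  bit 3 = 1: r = r^2 * 30 mod 31 = 1^2 * 30 = 1*30 = 30
  bit 4 = 1: r = r^2 * 30 mod 31 = 30^2 * 30 = 1*30 = 30
  -> s = B^a = 30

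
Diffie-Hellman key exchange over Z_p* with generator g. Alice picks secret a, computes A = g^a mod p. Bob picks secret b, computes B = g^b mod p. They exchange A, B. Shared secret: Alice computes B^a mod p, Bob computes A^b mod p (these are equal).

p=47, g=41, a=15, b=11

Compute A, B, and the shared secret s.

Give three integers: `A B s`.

Answer: 45 33 20

Derivation:
A = 41^15 mod 47  (bits of 15 = 1111)
  bit 0 = 1: r = r^2 * 41 mod 47 = 1^2 * 41 = 1*41 = 41
  bit 1 = 1: r = r^2 * 41 mod 47 = 41^2 * 41 = 36*41 = 19
  bit 2 = 1: r = r^2 * 41 mod 47 = 19^2 * 41 = 32*41 = 43
  bit 3 = 1: r = r^2 * 41 mod 47 = 43^2 * 41 = 16*41 = 45
  -> A = 45
B = 41^11 mod 47  (bits of 11 = 1011)
  bit 0 = 1: r = r^2 * 41 mod 47 = 1^2 * 41 = 1*41 = 41
  bit 1 = 0: r = r^2 mod 47 = 41^2 = 36
  bit 2 = 1: r = r^2 * 41 mod 47 = 36^2 * 41 = 27*41 = 26
  bit 3 = 1: r = r^2 * 41 mod 47 = 26^2 * 41 = 18*41 = 33
  -> B = 33
s = B^a = 33^15 mod 47  (bits of 15 = 1111)
  bit 0 = 1: r = r^2 * 33 mod 47 = 1^2 * 33 = 1*33 = 33
  bit 1 = 1: r = r^2 * 33 mod 47 = 33^2 * 33 = 8*33 = 29
  bit 2 = 1: r = r^2 * 33 mod 47 = 29^2 * 33 = 42*33 = 23
  bit 3 = 1: r = r^2 * 33 mod 47 = 23^2 * 33 = 12*33 = 20
  -> s = B^a = 20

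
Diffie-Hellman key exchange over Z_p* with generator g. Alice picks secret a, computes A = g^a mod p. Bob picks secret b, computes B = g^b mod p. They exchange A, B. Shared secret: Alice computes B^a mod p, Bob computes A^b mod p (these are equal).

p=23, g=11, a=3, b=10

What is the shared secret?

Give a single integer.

A = 11^3 mod 23  (bits of 3 = 11)
  bit 0 = 1: r = r^2 * 11 mod 23 = 1^2 * 11 = 1*11 = 11
  bit 1 = 1: r = r^2 * 11 mod 23 = 11^2 * 11 = 6*11 = 20
  -> A = 20
B = 11^10 mod 23  (bits of 10 = 1010)
  bit 0 = 1: r = r^2 * 11 mod 23 = 1^2 * 11 = 1*11 = 11
  bit 1 = 0: r = r^2 mod 23 = 11^2 = 6
  bit 2 = 1: r = r^2 * 11 mod 23 = 6^2 * 11 = 13*11 = 5
  bit 3 = 0: r = r^2 mod 23 = 5^2 = 2
  -> B = 2
s = B^a = 2^3 mod 23  (bits of 3 = 11)
  bit 0 = 1: r = r^2 * 2 mod 23 = 1^2 * 2 = 1*2 = 2
  bit 1 = 1: r = r^2 * 2 mod 23 = 2^2 * 2 = 4*2 = 8
  -> s = B^a = 8

Answer: 8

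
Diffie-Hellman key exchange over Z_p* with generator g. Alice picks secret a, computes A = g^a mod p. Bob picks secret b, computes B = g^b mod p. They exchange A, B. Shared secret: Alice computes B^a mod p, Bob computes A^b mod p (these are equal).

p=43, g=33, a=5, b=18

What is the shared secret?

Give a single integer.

A = 33^5 mod 43  (bits of 5 = 101)
  bit 0 = 1: r = r^2 * 33 mod 43 = 1^2 * 33 = 1*33 = 33
  bit 1 = 0: r = r^2 mod 43 = 33^2 = 14
  bit 2 = 1: r = r^2 * 33 mod 43 = 14^2 * 33 = 24*33 = 18
  -> A = 18
B = 33^18 mod 43  (bits of 18 = 10010)
  bit 0 = 1: r = r^2 * 33 mod 43 = 1^2 * 33 = 1*33 = 33
  bit 1 = 0: r = r^2 mod 43 = 33^2 = 14
  bit 2 = 0: r = r^2 mod 43 = 14^2 = 24
  bit 3 = 1: r = r^2 * 33 mod 43 = 24^2 * 33 = 17*33 = 2
  bit 4 = 0: r = r^2 mod 43 = 2^2 = 4
  -> B = 4
s = B^a = 4^5 mod 43  (bits of 5 = 101)
  bit 0 = 1: r = r^2 * 4 mod 43 = 1^2 * 4 = 1*4 = 4
  bit 1 = 0: r = r^2 mod 43 = 4^2 = 16
  bit 2 = 1: r = r^2 * 4 mod 43 = 16^2 * 4 = 41*4 = 35
  -> s = B^a = 35

Answer: 35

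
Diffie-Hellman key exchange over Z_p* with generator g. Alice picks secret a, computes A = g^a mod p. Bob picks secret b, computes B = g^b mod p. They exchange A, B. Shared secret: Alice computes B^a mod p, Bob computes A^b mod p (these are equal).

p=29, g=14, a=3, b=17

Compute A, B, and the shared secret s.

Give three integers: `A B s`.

Answer: 18 11 26

Derivation:
A = 14^3 mod 29  (bits of 3 = 11)
  bit 0 = 1: r = r^2 * 14 mod 29 = 1^2 * 14 = 1*14 = 14
  bit 1 = 1: r = r^2 * 14 mod 29 = 14^2 * 14 = 22*14 = 18
  -> A = 18
B = 14^17 mod 29  (bits of 17 = 10001)
  bit 0 = 1: r = r^2 * 14 mod 29 = 1^2 * 14 = 1*14 = 14
  bit 1 = 0: r = r^2 mod 29 = 14^2 = 22
  bit 2 = 0: r = r^2 mod 29 = 22^2 = 20
  bit 3 = 0: r = r^2 mod 29 = 20^2 = 23
  bit 4 = 1: r = r^2 * 14 mod 29 = 23^2 * 14 = 7*14 = 11
  -> B = 11
s = B^a = 11^3 mod 29  (bits of 3 = 11)
  bit 0 = 1: r = r^2 * 11 mod 29 = 1^2 * 11 = 1*11 = 11
  bit 1 = 1: r = r^2 * 11 mod 29 = 11^2 * 11 = 5*11 = 26
  -> s = B^a = 26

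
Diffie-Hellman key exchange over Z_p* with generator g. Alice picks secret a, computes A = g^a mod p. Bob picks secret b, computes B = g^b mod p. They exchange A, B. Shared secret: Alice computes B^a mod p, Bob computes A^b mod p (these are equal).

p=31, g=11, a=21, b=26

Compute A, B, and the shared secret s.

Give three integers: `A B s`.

Answer: 27 7 4

Derivation:
A = 11^21 mod 31  (bits of 21 = 10101)
  bit 0 = 1: r = r^2 * 11 mod 31 = 1^2 * 11 = 1*11 = 11
  bit 1 = 0: r = r^2 mod 31 = 11^2 = 28
  bit 2 = 1: r = r^2 * 11 mod 31 = 28^2 * 11 = 9*11 = 6
  bit 3 = 0: r = r^2 mod 31 = 6^2 = 5
  bit 4 = 1: r = r^2 * 11 mod 31 = 5^2 * 11 = 25*11 = 27
  -> A = 27
B = 11^26 mod 31  (bits of 26 = 11010)
  bit 0 = 1: r = r^2 * 11 mod 31 = 1^2 * 11 = 1*11 = 11
  bit 1 = 1: r = r^2 * 11 mod 31 = 11^2 * 11 = 28*11 = 29
  bit 2 = 0: r = r^2 mod 31 = 29^2 = 4
  bit 3 = 1: r = r^2 * 11 mod 31 = 4^2 * 11 = 16*11 = 21
  bit 4 = 0: r = r^2 mod 31 = 21^2 = 7
  -> B = 7
s = B^a = 7^21 mod 31  (bits of 21 = 10101)
  bit 0 = 1: r = r^2 * 7 mod 31 = 1^2 * 7 = 1*7 = 7
  bit 1 = 0: r = r^2 mod 31 = 7^2 = 18
  bit 2 = 1: r = r^2 * 7 mod 31 = 18^2 * 7 = 14*7 = 5
  bit 3 = 0: r = r^2 mod 31 = 5^2 = 25
  bit 4 = 1: r = r^2 * 7 mod 31 = 25^2 * 7 = 5*7 = 4
  -> s = B^a = 4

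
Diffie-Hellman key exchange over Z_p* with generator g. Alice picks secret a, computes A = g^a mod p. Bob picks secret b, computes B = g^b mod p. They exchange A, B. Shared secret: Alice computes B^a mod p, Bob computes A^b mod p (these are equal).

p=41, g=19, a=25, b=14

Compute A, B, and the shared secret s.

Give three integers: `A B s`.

A = 19^25 mod 41  (bits of 25 = 11001)
  bit 0 = 1: r = r^2 * 19 mod 41 = 1^2 * 19 = 1*19 = 19
  bit 1 = 1: r = r^2 * 19 mod 41 = 19^2 * 19 = 33*19 = 12
  bit 2 = 0: r = r^2 mod 41 = 12^2 = 21
  bit 3 = 0: r = r^2 mod 41 = 21^2 = 31
  bit 4 = 1: r = r^2 * 19 mod 41 = 31^2 * 19 = 18*19 = 14
  -> A = 14
B = 19^14 mod 41  (bits of 14 = 1110)
  bit 0 = 1: r = r^2 * 19 mod 41 = 1^2 * 19 = 1*19 = 19
  bit 1 = 1: r = r^2 * 19 mod 41 = 19^2 * 19 = 33*19 = 12
  bit 2 = 1: r = r^2 * 19 mod 41 = 12^2 * 19 = 21*19 = 30
  bit 3 = 0: r = r^2 mod 41 = 30^2 = 39
  -> B = 39
s = B^a = 39^25 mod 41  (bits of 25 = 11001)
  bit 0 = 1: r = r^2 * 39 mod 41 = 1^2 * 39 = 1*39 = 39
  bit 1 = 1: r = r^2 * 39 mod 41 = 39^2 * 39 = 4*39 = 33
  bit 2 = 0: r = r^2 mod 41 = 33^2 = 23
  bit 3 = 0: r = r^2 mod 41 = 23^2 = 37
  bit 4 = 1: r = r^2 * 39 mod 41 = 37^2 * 39 = 16*39 = 9
  -> s = B^a = 9

Answer: 14 39 9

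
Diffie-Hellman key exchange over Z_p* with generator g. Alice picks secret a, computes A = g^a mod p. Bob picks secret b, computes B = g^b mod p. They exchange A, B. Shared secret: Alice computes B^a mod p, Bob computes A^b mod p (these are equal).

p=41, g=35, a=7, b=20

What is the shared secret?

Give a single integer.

A = 35^7 mod 41  (bits of 7 = 111)
  bit 0 = 1: r = r^2 * 35 mod 41 = 1^2 * 35 = 1*35 = 35
  bit 1 = 1: r = r^2 * 35 mod 41 = 35^2 * 35 = 36*35 = 30
  bit 2 = 1: r = r^2 * 35 mod 41 = 30^2 * 35 = 39*35 = 12
  -> A = 12
B = 35^20 mod 41  (bits of 20 = 10100)
  bit 0 = 1: r = r^2 * 35 mod 41 = 1^2 * 35 = 1*35 = 35
  bit 1 = 0: r = r^2 mod 41 = 35^2 = 36
  bit 2 = 1: r = r^2 * 35 mod 41 = 36^2 * 35 = 25*35 = 14
  bit 3 = 0: r = r^2 mod 41 = 14^2 = 32
  bit 4 = 0: r = r^2 mod 41 = 32^2 = 40
  -> B = 40
s = B^a = 40^7 mod 41  (bits of 7 = 111)
  bit 0 = 1: r = r^2 * 40 mod 41 = 1^2 * 40 = 1*40 = 40
  bit 1 = 1: r = r^2 * 40 mod 41 = 40^2 * 40 = 1*40 = 40
  bit 2 = 1: r = r^2 * 40 mod 41 = 40^2 * 40 = 1*40 = 40
  -> s = B^a = 40

Answer: 40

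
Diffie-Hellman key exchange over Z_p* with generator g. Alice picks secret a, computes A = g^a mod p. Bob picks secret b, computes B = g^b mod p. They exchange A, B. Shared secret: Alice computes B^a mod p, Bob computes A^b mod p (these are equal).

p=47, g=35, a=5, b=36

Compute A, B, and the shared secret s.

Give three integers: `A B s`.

Answer: 33 6 21

Derivation:
A = 35^5 mod 47  (bits of 5 = 101)
  bit 0 = 1: r = r^2 * 35 mod 47 = 1^2 * 35 = 1*35 = 35
  bit 1 = 0: r = r^2 mod 47 = 35^2 = 3
  bit 2 = 1: r = r^2 * 35 mod 47 = 3^2 * 35 = 9*35 = 33
  -> A = 33
B = 35^36 mod 47  (bits of 36 = 100100)
  bit 0 = 1: r = r^2 * 35 mod 47 = 1^2 * 35 = 1*35 = 35
  bit 1 = 0: r = r^2 mod 47 = 35^2 = 3
  bit 2 = 0: r = r^2 mod 47 = 3^2 = 9
  bit 3 = 1: r = r^2 * 35 mod 47 = 9^2 * 35 = 34*35 = 15
  bit 4 = 0: r = r^2 mod 47 = 15^2 = 37
  bit 5 = 0: r = r^2 mod 47 = 37^2 = 6
  -> B = 6
s = B^a = 6^5 mod 47  (bits of 5 = 101)
  bit 0 = 1: r = r^2 * 6 mod 47 = 1^2 * 6 = 1*6 = 6
  bit 1 = 0: r = r^2 mod 47 = 6^2 = 36
  bit 2 = 1: r = r^2 * 6 mod 47 = 36^2 * 6 = 27*6 = 21
  -> s = B^a = 21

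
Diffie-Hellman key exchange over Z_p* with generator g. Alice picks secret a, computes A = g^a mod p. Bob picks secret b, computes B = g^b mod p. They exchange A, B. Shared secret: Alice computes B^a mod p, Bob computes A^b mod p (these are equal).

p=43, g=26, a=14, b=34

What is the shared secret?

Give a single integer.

Answer: 6

Derivation:
A = 26^14 mod 43  (bits of 14 = 1110)
  bit 0 = 1: r = r^2 * 26 mod 43 = 1^2 * 26 = 1*26 = 26
  bit 1 = 1: r = r^2 * 26 mod 43 = 26^2 * 26 = 31*26 = 32
  bit 2 = 1: r = r^2 * 26 mod 43 = 32^2 * 26 = 35*26 = 7
  bit 3 = 0: r = r^2 mod 43 = 7^2 = 6
  -> A = 6
B = 26^34 mod 43  (bits of 34 = 100010)
  bit 0 = 1: r = r^2 * 26 mod 43 = 1^2 * 26 = 1*26 = 26
  bit 1 = 0: r = r^2 mod 43 = 26^2 = 31
  bit 2 = 0: r = r^2 mod 43 = 31^2 = 15
  bit 3 = 0: r = r^2 mod 43 = 15^2 = 10
  bit 4 = 1: r = r^2 * 26 mod 43 = 10^2 * 26 = 14*26 = 20
  bit 5 = 0: r = r^2 mod 43 = 20^2 = 13
  -> B = 13
s = B^a = 13^14 mod 43  (bits of 14 = 1110)
  bit 0 = 1: r = r^2 * 13 mod 43 = 1^2 * 13 = 1*13 = 13
  bit 1 = 1: r = r^2 * 13 mod 43 = 13^2 * 13 = 40*13 = 4
  bit 2 = 1: r = r^2 * 13 mod 43 = 4^2 * 13 = 16*13 = 36
  bit 3 = 0: r = r^2 mod 43 = 36^2 = 6
  -> s = B^a = 6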